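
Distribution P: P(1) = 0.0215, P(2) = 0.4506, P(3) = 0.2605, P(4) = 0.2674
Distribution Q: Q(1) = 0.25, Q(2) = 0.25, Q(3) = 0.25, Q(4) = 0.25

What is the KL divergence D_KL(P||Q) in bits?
0.3483 bits

D_KL(P||Q) = Σ P(x) log₂(P(x)/Q(x))

Computing term by term:
  P(1)·log₂(P(1)/Q(1)) = 0.0215·log₂(0.0215/0.25) = -0.07610
  P(2)·log₂(P(2)/Q(2)) = 0.4506·log₂(0.4506/0.25) = 0.38297
  P(3)·log₂(P(3)/Q(3)) = 0.2605·log₂(0.2605/0.25) = 0.01546
  P(4)·log₂(P(4)/Q(4)) = 0.2674·log₂(0.2674/0.25) = 0.02596

D_KL(P||Q) = -0.07610 + 0.38297 + 0.01546 + 0.02596 = 0.34829 ≈ 0.3483 bits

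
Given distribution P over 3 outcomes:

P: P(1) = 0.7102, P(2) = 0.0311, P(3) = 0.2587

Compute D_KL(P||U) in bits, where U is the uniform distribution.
0.5740 bits

U(i) = 1/3 for all i

D_KL(P||U) = Σ P(x) log₂(P(x) / (1/3))
           = Σ P(x) log₂(P(x)) + log₂(3)
           = log₂(3) - H(P)

H(P) = -Σ P(x) log₂(P(x)):
  -P(1)·log₂(P(1)) = -(0.7102)·log₂(0.7102) = 0.35063
  -P(2)·log₂(P(2)) = -(0.0311)·log₂(0.0311) = 0.15572
  -P(3)·log₂(P(3)) = -(0.2587)·log₂(0.2587) = 0.50463
H(P) = 0.35063 + 0.15572 + 0.50463 = 1.01098 bits

log₂(3) = 1.58496 bits

D_KL(P||U) = 1.58496 - 1.01098 = 0.57398 ≈ 0.5740 bits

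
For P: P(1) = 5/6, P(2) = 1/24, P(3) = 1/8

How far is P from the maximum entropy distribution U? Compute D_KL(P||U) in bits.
0.7997 bits

U(i) = 1/3 for all i

D_KL(P||U) = Σ P(x) log₂(P(x) / (1/3))
           = Σ P(x) log₂(P(x)) + log₂(3)
           = log₂(3) - H(P)

H(P) = -Σ P(x) log₂(P(x)):
  -P(1)·log₂(P(1)) = -(5/6)·log₂(5/6) = 0.21920
  -P(2)·log₂(P(2)) = -(1/24)·log₂(1/24) = 0.19104
  -P(3)·log₂(P(3)) = -(1/8)·log₂(1/8) = 0.37500
H(P) = 0.21920 + 0.19104 + 0.37500 = 0.78524 bits

log₂(3) = 1.58496 bits

D_KL(P||U) = 1.58496 - 0.78524 = 0.79972 ≈ 0.7997 bits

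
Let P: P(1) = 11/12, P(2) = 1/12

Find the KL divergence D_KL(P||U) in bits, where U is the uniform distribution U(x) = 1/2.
0.5862 bits

U(i) = 1/2 for all i

D_KL(P||U) = Σ P(x) log₂(P(x) / (1/2))
           = Σ P(x) log₂(P(x)) + log₂(2)
           = log₂(2) - H(P)

H(P) = -Σ P(x) log₂(P(x)):
  -P(1)·log₂(P(1)) = -(11/12)·log₂(11/12) = 0.11507
  -P(2)·log₂(P(2)) = -(1/12)·log₂(1/12) = 0.29875
H(P) = 0.11507 + 0.29875 = 0.41382 bits

log₂(2) = 1.00000 bits

D_KL(P||U) = 1.00000 - 0.41382 = 0.58618 ≈ 0.5862 bits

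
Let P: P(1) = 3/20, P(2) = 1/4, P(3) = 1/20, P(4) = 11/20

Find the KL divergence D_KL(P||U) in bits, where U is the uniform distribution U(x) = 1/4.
0.3990 bits

U(i) = 1/4 for all i

D_KL(P||U) = Σ P(x) log₂(P(x) / (1/4))
           = Σ P(x) log₂(P(x)) + log₂(4)
           = log₂(4) - H(P)

H(P) = -Σ P(x) log₂(P(x)):
  -P(1)·log₂(P(1)) = -(3/20)·log₂(3/20) = 0.41054
  -P(2)·log₂(P(2)) = -(1/4)·log₂(1/4) = 0.50000
  -P(3)·log₂(P(3)) = -(1/20)·log₂(1/20) = 0.21610
  -P(4)·log₂(P(4)) = -(11/20)·log₂(11/20) = 0.47437
H(P) = 0.41054 + 0.50000 + 0.21610 + 0.47437 = 1.60101 bits

log₂(4) = 2.00000 bits

D_KL(P||U) = 2.00000 - 1.60101 = 0.39899 ≈ 0.3990 bits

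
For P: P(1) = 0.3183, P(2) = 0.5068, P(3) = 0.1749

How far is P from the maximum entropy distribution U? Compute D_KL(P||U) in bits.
0.1224 bits

U(i) = 1/3 for all i

D_KL(P||U) = Σ P(x) log₂(P(x) / (1/3))
           = Σ P(x) log₂(P(x)) + log₂(3)
           = log₂(3) - H(P)

H(P) = -Σ P(x) log₂(P(x)):
  -P(1)·log₂(P(1)) = -(0.3183)·log₂(0.3183) = 0.52569
  -P(2)·log₂(P(2)) = -(0.5068)·log₂(0.5068) = 0.49692
  -P(3)·log₂(P(3)) = -(0.1749)·log₂(0.1749) = 0.43994
H(P) = 0.52569 + 0.49692 + 0.43994 = 1.46255 bits

log₂(3) = 1.58496 bits

D_KL(P||U) = 1.58496 - 1.46255 = 0.12241 ≈ 0.1224 bits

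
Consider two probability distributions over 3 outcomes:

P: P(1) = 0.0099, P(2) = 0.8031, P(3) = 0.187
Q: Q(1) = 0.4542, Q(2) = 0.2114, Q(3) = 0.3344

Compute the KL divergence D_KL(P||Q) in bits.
1.3350 bits

D_KL(P||Q) = Σ P(x) log₂(P(x)/Q(x))

Computing term by term:
  P(1)·log₂(P(1)/Q(1)) = 0.0099·log₂(0.0099/0.4542) = -0.05465
  P(2)·log₂(P(2)/Q(2)) = 0.8031·log₂(0.8031/0.2114) = 1.54645
  P(3)·log₂(P(3)/Q(3)) = 0.187·log₂(0.187/0.3344) = -0.15681

D_KL(P||Q) = -0.05465 + 1.54645 - 0.15681 = 1.33499 ≈ 1.3350 bits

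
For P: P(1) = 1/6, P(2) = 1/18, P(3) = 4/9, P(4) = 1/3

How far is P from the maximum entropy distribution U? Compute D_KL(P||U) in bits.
0.2892 bits

U(i) = 1/4 for all i

D_KL(P||U) = Σ P(x) log₂(P(x) / (1/4))
           = Σ P(x) log₂(P(x)) + log₂(4)
           = log₂(4) - H(P)

H(P) = -Σ P(x) log₂(P(x)):
  -P(1)·log₂(P(1)) = -(1/6)·log₂(1/6) = 0.43083
  -P(2)·log₂(P(2)) = -(1/18)·log₂(1/18) = 0.23166
  -P(3)·log₂(P(3)) = -(4/9)·log₂(4/9) = 0.51997
  -P(4)·log₂(P(4)) = -(1/3)·log₂(1/3) = 0.52832
H(P) = 0.43083 + 0.23166 + 0.51997 + 0.52832 = 1.71078 bits

log₂(4) = 2.00000 bits

D_KL(P||U) = 2.00000 - 1.71078 = 0.28922 ≈ 0.2892 bits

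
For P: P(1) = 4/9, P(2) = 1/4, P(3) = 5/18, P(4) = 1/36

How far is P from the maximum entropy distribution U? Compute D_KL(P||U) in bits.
0.3231 bits

U(i) = 1/4 for all i

D_KL(P||U) = Σ P(x) log₂(P(x) / (1/4))
           = Σ P(x) log₂(P(x)) + log₂(4)
           = log₂(4) - H(P)

H(P) = -Σ P(x) log₂(P(x)):
  -P(1)·log₂(P(1)) = -(4/9)·log₂(4/9) = 0.51997
  -P(2)·log₂(P(2)) = -(1/4)·log₂(1/4) = 0.50000
  -P(3)·log₂(P(3)) = -(5/18)·log₂(5/18) = 0.51333
  -P(4)·log₂(P(4)) = -(1/36)·log₂(1/36) = 0.14361
H(P) = 0.51997 + 0.50000 + 0.51333 + 0.14361 = 1.67691 bits

log₂(4) = 2.00000 bits

D_KL(P||U) = 2.00000 - 1.67691 = 0.32309 ≈ 0.3231 bits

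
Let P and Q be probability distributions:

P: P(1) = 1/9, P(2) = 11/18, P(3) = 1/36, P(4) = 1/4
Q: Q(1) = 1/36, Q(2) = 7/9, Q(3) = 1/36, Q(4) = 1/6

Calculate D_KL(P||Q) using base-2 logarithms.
0.1558 bits

D_KL(P||Q) = Σ P(x) log₂(P(x)/Q(x))

Computing term by term:
  P(1)·log₂(P(1)/Q(1)) = (1/9)·log₂((1/9)/(1/36)) = 0.22222
  P(2)·log₂(P(2)/Q(2)) = (11/18)·log₂((11/18)/(7/9)) = -0.21262
  P(3)·log₂(P(3)/Q(3)) = (1/36)·log₂((1/36)/(1/36)) = 0.00000
  P(4)·log₂(P(4)/Q(4)) = (1/4)·log₂((1/4)/(1/6)) = 0.14624

D_KL(P||Q) = 0.22222 - 0.21262 + 0.00000 + 0.14624 = 0.15584 ≈ 0.1558 bits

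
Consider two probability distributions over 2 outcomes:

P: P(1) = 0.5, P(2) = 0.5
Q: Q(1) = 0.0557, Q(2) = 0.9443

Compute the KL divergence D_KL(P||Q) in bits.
1.1244 bits

D_KL(P||Q) = Σ P(x) log₂(P(x)/Q(x))

Computing term by term:
  P(1)·log₂(P(1)/Q(1)) = 0.5·log₂(0.5/0.0557) = 1.58309
  P(2)·log₂(P(2)/Q(2)) = 0.5·log₂(0.5/0.9443) = -0.45866

D_KL(P||Q) = 1.58309 - 0.45866 = 1.12443 ≈ 1.1244 bits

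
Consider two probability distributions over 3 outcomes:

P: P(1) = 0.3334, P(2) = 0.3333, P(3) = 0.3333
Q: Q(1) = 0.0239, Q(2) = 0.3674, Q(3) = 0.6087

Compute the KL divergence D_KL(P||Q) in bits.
0.9312 bits

D_KL(P||Q) = Σ P(x) log₂(P(x)/Q(x))

Computing term by term:
  P(1)·log₂(P(1)/Q(1)) = 0.3334·log₂(0.3334/0.0239) = 1.26764
  P(2)·log₂(P(2)/Q(2)) = 0.3333·log₂(0.3333/0.3674) = -0.04684
  P(3)·log₂(P(3)/Q(3)) = 0.3333·log₂(0.3333/0.6087) = -0.28961

D_KL(P||Q) = 1.26764 - 0.04684 - 0.28961 = 0.93119 ≈ 0.9312 bits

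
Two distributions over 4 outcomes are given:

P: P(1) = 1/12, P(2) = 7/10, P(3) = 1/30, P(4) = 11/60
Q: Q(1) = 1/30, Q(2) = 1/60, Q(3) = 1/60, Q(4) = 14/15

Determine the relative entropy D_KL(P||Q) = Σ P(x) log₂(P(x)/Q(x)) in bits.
3.4877 bits

D_KL(P||Q) = Σ P(x) log₂(P(x)/Q(x))

Computing term by term:
  P(1)·log₂(P(1)/Q(1)) = (1/12)·log₂((1/12)/(1/30)) = 0.11016
  P(2)·log₂(P(2)/Q(2)) = (7/10)·log₂((7/10)/(1/60)) = 3.77462
  P(3)·log₂(P(3)/Q(3)) = (1/30)·log₂((1/30)/(1/60)) = 0.03333
  P(4)·log₂(P(4)/Q(4)) = (11/60)·log₂((11/60)/(14/15)) = -0.43045

D_KL(P||Q) = 0.11016 + 3.77462 + 0.03333 - 0.43045 = 3.48766 ≈ 3.4877 bits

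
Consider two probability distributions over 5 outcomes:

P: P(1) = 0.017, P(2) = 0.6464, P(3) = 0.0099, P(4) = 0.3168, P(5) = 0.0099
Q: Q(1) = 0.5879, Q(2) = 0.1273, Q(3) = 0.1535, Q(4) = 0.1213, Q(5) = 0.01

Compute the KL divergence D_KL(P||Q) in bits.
1.8279 bits

D_KL(P||Q) = Σ P(x) log₂(P(x)/Q(x))

Computing term by term:
  P(1)·log₂(P(1)/Q(1)) = 0.017·log₂(0.017/0.5879) = -0.08690
  P(2)·log₂(P(2)/Q(2)) = 0.6464·log₂(0.6464/0.1273) = 1.51529
  P(3)·log₂(P(3)/Q(3)) = 0.0099·log₂(0.0099/0.1535) = -0.03915
  P(4)·log₂(P(4)/Q(4)) = 0.3168·log₂(0.3168/0.1213) = 0.43877
  P(5)·log₂(P(5)/Q(5)) = 0.0099·log₂(0.0099/0.01) = -0.00014

D_KL(P||Q) = -0.08690 + 1.51529 - 0.03915 + 0.43877 - 0.00014 = 1.82787 ≈ 1.8279 bits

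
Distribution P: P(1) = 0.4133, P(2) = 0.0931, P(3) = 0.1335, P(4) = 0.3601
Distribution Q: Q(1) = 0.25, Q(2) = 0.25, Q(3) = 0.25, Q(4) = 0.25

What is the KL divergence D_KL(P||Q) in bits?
0.2358 bits

D_KL(P||Q) = Σ P(x) log₂(P(x)/Q(x))

Computing term by term:
  P(1)·log₂(P(1)/Q(1)) = 0.4133·log₂(0.4133/0.25) = 0.29975
  P(2)·log₂(P(2)/Q(2)) = 0.0931·log₂(0.0931/0.25) = -0.13267
  P(3)·log₂(P(3)/Q(3)) = 0.1335·log₂(0.1335/0.25) = -0.12083
  P(4)·log₂(P(4)/Q(4)) = 0.3601·log₂(0.3601/0.25) = 0.18958

D_KL(P||Q) = 0.29975 - 0.13267 - 0.12083 + 0.18958 = 0.23583 ≈ 0.2358 bits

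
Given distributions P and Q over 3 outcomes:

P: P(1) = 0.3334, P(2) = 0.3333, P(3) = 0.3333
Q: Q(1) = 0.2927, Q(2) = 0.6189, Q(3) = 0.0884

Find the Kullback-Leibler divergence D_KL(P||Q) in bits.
0.4032 bits

D_KL(P||Q) = Σ P(x) log₂(P(x)/Q(x))

Computing term by term:
  P(1)·log₂(P(1)/Q(1)) = 0.3334·log₂(0.3334/0.2927) = 0.06262
  P(2)·log₂(P(2)/Q(2)) = 0.3333·log₂(0.3333/0.6189) = -0.29760
  P(3)·log₂(P(3)/Q(3)) = 0.3333·log₂(0.3333/0.0884) = 0.63817

D_KL(P||Q) = 0.06262 - 0.29760 + 0.63817 = 0.40319 ≈ 0.4032 bits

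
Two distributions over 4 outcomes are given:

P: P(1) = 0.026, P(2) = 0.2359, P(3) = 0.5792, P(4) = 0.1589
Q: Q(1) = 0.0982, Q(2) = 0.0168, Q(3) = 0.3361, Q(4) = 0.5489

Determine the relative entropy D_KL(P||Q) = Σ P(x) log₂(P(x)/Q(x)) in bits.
1.0199 bits

D_KL(P||Q) = Σ P(x) log₂(P(x)/Q(x))

Computing term by term:
  P(1)·log₂(P(1)/Q(1)) = 0.026·log₂(0.026/0.0982) = -0.04985
  P(2)·log₂(P(2)/Q(2)) = 0.2359·log₂(0.2359/0.0168) = 0.89917
  P(3)·log₂(P(3)/Q(3)) = 0.5792·log₂(0.5792/0.3361) = 0.45477
  P(4)·log₂(P(4)/Q(4)) = 0.1589·log₂(0.1589/0.5489) = -0.28418

D_KL(P||Q) = -0.04985 + 0.89917 + 0.45477 - 0.28418 = 1.01991 ≈ 1.0199 bits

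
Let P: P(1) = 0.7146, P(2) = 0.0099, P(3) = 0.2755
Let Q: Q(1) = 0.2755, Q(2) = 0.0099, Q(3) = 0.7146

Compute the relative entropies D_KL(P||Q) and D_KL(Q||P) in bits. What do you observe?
D_KL(P||Q) = 0.6038 bits, D_KL(Q||P) = 0.6038 bits. The two directions give the same value here, because Q is a self-inverse relabeling of P; in general KL divergence is asymmetric.

D_KL(P||Q) = Σ P(x) log₂(P(x)/Q(x))

Computing term by term:
  P(1)·log₂(P(1)/Q(1)) = 0.7146·log₂(0.7146/0.2755) = 0.98263
  P(2)·log₂(P(2)/Q(2)) = 0.0099·log₂(0.0099/0.0099) = 0.00000
  P(3)·log₂(P(3)/Q(3)) = 0.2755·log₂(0.2755/0.7146) = -0.37884

D_KL(P||Q) = 0.98263 + 0.00000 - 0.37884 = 0.60379 ≈ 0.6038 bits

D_KL(Q||P) = Σ Q(x) log₂(Q(x)/P(x))

Computing term by term:
  Q(1)·log₂(Q(1)/P(1)) = 0.2755·log₂(0.2755/0.7146) = -0.37884
  Q(2)·log₂(Q(2)/P(2)) = 0.0099·log₂(0.0099/0.0099) = 0.00000
  Q(3)·log₂(Q(3)/P(3)) = 0.7146·log₂(0.7146/0.2755) = 0.98263

D_KL(Q||P) = -0.37884 + 0.00000 + 0.98263 = 0.60379 ≈ 0.6038 bits

These ARE equal here. Q is P with outcomes relabeled (Q(1) = P(3), Q(3) = P(1)) by a relabeling that is its own inverse, so the two sums contain exactly the same terms in a different order. This is a special case — KL divergence is not symmetric in general: D_KL(P||Q) ≠ D_KL(Q||P) for most P, Q.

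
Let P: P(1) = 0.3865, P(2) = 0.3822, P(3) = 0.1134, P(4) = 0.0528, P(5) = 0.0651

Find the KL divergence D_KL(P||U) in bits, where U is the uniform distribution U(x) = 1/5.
0.4248 bits

U(i) = 1/5 for all i

D_KL(P||U) = Σ P(x) log₂(P(x) / (1/5))
           = Σ P(x) log₂(P(x)) + log₂(5)
           = log₂(5) - H(P)

H(P) = -Σ P(x) log₂(P(x)):
  -P(1)·log₂(P(1)) = -(0.3865)·log₂(0.3865) = 0.53007
  -P(2)·log₂(P(2)) = -(0.3822)·log₂(0.3822) = 0.53034
  -P(3)·log₂(P(3)) = -(0.1134)·log₂(0.1134) = 0.35613
  -P(4)·log₂(P(4)) = -(0.0528)·log₂(0.0528) = 0.22405
  -P(5)·log₂(P(5)) = -(0.0651)·log₂(0.0651) = 0.25657
H(P) = 0.53007 + 0.53034 + 0.35613 + 0.22405 + 0.25657 = 1.89716 bits

log₂(5) = 2.32193 bits

D_KL(P||U) = 2.32193 - 1.89716 = 0.42477 ≈ 0.4248 bits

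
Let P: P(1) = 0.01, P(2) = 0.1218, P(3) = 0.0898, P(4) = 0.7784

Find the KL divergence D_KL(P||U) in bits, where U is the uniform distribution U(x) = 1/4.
0.9700 bits

U(i) = 1/4 for all i

D_KL(P||U) = Σ P(x) log₂(P(x) / (1/4))
           = Σ P(x) log₂(P(x)) + log₂(4)
           = log₂(4) - H(P)

H(P) = -Σ P(x) log₂(P(x)):
  -P(1)·log₂(P(1)) = -(0.01)·log₂(0.01) = 0.06644
  -P(2)·log₂(P(2)) = -(0.1218)·log₂(0.1218) = 0.36996
  -P(3)·log₂(P(3)) = -(0.0898)·log₂(0.0898) = 0.31225
  -P(4)·log₂(P(4)) = -(0.7784)·log₂(0.7784) = 0.28133
H(P) = 0.06644 + 0.36996 + 0.31225 + 0.28133 = 1.02998 bits

log₂(4) = 2.00000 bits

D_KL(P||U) = 2.00000 - 1.02998 = 0.97002 ≈ 0.9700 bits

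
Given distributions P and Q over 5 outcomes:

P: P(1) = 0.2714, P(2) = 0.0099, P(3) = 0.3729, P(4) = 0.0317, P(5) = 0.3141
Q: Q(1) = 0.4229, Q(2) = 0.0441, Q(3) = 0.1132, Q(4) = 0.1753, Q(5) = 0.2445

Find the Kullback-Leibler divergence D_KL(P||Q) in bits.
0.4817 bits

D_KL(P||Q) = Σ P(x) log₂(P(x)/Q(x))

Computing term by term:
  P(1)·log₂(P(1)/Q(1)) = 0.2714·log₂(0.2714/0.4229) = -0.17367
  P(2)·log₂(P(2)/Q(2)) = 0.0099·log₂(0.0099/0.0441) = -0.02134
  P(3)·log₂(P(3)/Q(3)) = 0.3729·log₂(0.3729/0.1132) = 0.64136
  P(4)·log₂(P(4)/Q(4)) = 0.0317·log₂(0.0317/0.1753) = -0.07821
  P(5)·log₂(P(5)/Q(5)) = 0.3141·log₂(0.3141/0.2445) = 0.11351

D_KL(P||Q) = -0.17367 - 0.02134 + 0.64136 - 0.07821 + 0.11351 = 0.48165 ≈ 0.4817 bits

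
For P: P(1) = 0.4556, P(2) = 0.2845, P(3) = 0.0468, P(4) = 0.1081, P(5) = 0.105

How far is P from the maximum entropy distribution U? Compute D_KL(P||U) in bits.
0.3942 bits

U(i) = 1/5 for all i

D_KL(P||U) = Σ P(x) log₂(P(x) / (1/5))
           = Σ P(x) log₂(P(x)) + log₂(5)
           = log₂(5) - H(P)

H(P) = -Σ P(x) log₂(P(x)):
  -P(1)·log₂(P(1)) = -(0.4556)·log₂(0.4556) = 0.51672
  -P(2)·log₂(P(2)) = -(0.2845)·log₂(0.2845) = 0.51594
  -P(3)·log₂(P(3)) = -(0.0468)·log₂(0.0468) = 0.20673
  -P(4)·log₂(P(4)) = -(0.1081)·log₂(0.1081) = 0.34695
  -P(5)·log₂(P(5)) = -(0.105)·log₂(0.105) = 0.34141
H(P) = 0.51672 + 0.51594 + 0.20673 + 0.34695 + 0.34141 = 1.92775 bits

log₂(5) = 2.32193 bits

D_KL(P||U) = 2.32193 - 1.92775 = 0.39418 ≈ 0.3942 bits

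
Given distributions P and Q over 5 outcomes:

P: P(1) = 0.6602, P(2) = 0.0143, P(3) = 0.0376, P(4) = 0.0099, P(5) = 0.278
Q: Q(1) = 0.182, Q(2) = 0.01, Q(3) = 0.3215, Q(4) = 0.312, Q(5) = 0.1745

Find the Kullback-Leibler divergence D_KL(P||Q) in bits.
1.2558 bits

D_KL(P||Q) = Σ P(x) log₂(P(x)/Q(x))

Computing term by term:
  P(1)·log₂(P(1)/Q(1)) = 0.6602·log₂(0.6602/0.182) = 1.22729
  P(2)·log₂(P(2)/Q(2)) = 0.0143·log₂(0.0143/0.01) = 0.00738
  P(3)·log₂(P(3)/Q(3)) = 0.0376·log₂(0.0376/0.3215) = -0.11641
  P(4)·log₂(P(4)/Q(4)) = 0.0099·log₂(0.0099/0.312) = -0.04928
  P(5)·log₂(P(5)/Q(5)) = 0.278·log₂(0.278/0.1745) = 0.18678

D_KL(P||Q) = 1.22729 + 0.00738 - 0.11641 - 0.04928 + 0.18678 = 1.25576 ≈ 1.2558 bits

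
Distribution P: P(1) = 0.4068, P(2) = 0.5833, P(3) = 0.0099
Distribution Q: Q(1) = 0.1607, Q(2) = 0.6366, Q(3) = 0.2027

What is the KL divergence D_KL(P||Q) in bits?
0.4284 bits

D_KL(P||Q) = Σ P(x) log₂(P(x)/Q(x))

Computing term by term:
  P(1)·log₂(P(1)/Q(1)) = 0.4068·log₂(0.4068/0.1607) = 0.54509
  P(2)·log₂(P(2)/Q(2)) = 0.5833·log₂(0.5833/0.6366) = -0.07358
  P(3)·log₂(P(3)/Q(3)) = 0.0099·log₂(0.0099/0.2027) = -0.04312

D_KL(P||Q) = 0.54509 - 0.07358 - 0.04312 = 0.42839 ≈ 0.4284 bits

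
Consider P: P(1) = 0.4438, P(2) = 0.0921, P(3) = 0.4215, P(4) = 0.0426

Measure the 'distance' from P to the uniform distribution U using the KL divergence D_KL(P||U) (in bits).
0.4437 bits

U(i) = 1/4 for all i

D_KL(P||U) = Σ P(x) log₂(P(x) / (1/4))
           = Σ P(x) log₂(P(x)) + log₂(4)
           = log₂(4) - H(P)

H(P) = -Σ P(x) log₂(P(x)):
  -P(1)·log₂(P(1)) = -(0.4438)·log₂(0.4438) = 0.52014
  -P(2)·log₂(P(2)) = -(0.0921)·log₂(0.0921) = 0.31688
  -P(3)·log₂(P(3)) = -(0.4215)·log₂(0.4215) = 0.52536
  -P(4)·log₂(P(4)) = -(0.0426)·log₂(0.0426) = 0.19396
H(P) = 0.52014 + 0.31688 + 0.52536 + 0.19396 = 1.55634 bits

log₂(4) = 2.00000 bits

D_KL(P||U) = 2.00000 - 1.55634 = 0.44366 ≈ 0.4437 bits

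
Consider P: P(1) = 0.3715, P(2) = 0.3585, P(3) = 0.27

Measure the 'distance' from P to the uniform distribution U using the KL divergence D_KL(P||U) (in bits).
0.0137 bits

U(i) = 1/3 for all i

D_KL(P||U) = Σ P(x) log₂(P(x) / (1/3))
           = Σ P(x) log₂(P(x)) + log₂(3)
           = log₂(3) - H(P)

H(P) = -Σ P(x) log₂(P(x)):
  -P(1)·log₂(P(1)) = -(0.3715)·log₂(0.3715) = 0.53071
  -P(2)·log₂(P(2)) = -(0.3585)·log₂(0.3585) = 0.53056
  -P(3)·log₂(P(3)) = -(0.27)·log₂(0.27) = 0.51002
H(P) = 0.53071 + 0.53056 + 0.51002 = 1.57129 bits

log₂(3) = 1.58496 bits

D_KL(P||U) = 1.58496 - 1.57129 = 0.01367 ≈ 0.0137 bits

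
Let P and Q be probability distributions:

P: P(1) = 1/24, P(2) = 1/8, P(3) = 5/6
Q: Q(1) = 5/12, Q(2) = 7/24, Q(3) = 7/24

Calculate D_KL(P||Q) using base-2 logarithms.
0.9709 bits

D_KL(P||Q) = Σ P(x) log₂(P(x)/Q(x))

Computing term by term:
  P(1)·log₂(P(1)/Q(1)) = (1/24)·log₂((1/24)/(5/12)) = -0.13841
  P(2)·log₂(P(2)/Q(2)) = (1/8)·log₂((1/8)/(7/24)) = -0.15280
  P(3)·log₂(P(3)/Q(3)) = (5/6)·log₂((5/6)/(7/24)) = 1.26214

D_KL(P||Q) = -0.13841 - 0.15280 + 1.26214 = 0.97093 ≈ 0.9709 bits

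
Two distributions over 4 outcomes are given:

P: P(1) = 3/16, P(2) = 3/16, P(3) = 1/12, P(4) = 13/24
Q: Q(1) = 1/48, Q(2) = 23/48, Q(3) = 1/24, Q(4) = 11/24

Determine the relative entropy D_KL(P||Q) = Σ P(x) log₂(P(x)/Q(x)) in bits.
0.5544 bits

D_KL(P||Q) = Σ P(x) log₂(P(x)/Q(x))

Computing term by term:
  P(1)·log₂(P(1)/Q(1)) = (3/16)·log₂((3/16)/(1/48)) = 0.59436
  P(2)·log₂(P(2)/Q(2)) = (3/16)·log₂((3/16)/(23/48)) = -0.25381
  P(3)·log₂(P(3)/Q(3)) = (1/12)·log₂((1/12)/(1/24)) = 0.08333
  P(4)·log₂(P(4)/Q(4)) = (13/24)·log₂((13/24)/(11/24)) = 0.13055

D_KL(P||Q) = 0.59436 - 0.25381 + 0.08333 + 0.13055 = 0.55443 ≈ 0.5544 bits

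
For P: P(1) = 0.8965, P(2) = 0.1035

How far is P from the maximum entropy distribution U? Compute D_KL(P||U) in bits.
0.5200 bits

U(i) = 1/2 for all i

D_KL(P||U) = Σ P(x) log₂(P(x) / (1/2))
           = Σ P(x) log₂(P(x)) + log₂(2)
           = log₂(2) - H(P)

H(P) = -Σ P(x) log₂(P(x)):
  -P(1)·log₂(P(1)) = -(0.8965)·log₂(0.8965) = 0.14131
  -P(2)·log₂(P(2)) = -(0.1035)·log₂(0.1035) = 0.33868
H(P) = 0.14131 + 0.33868 = 0.47999 bits

log₂(2) = 1.00000 bits

D_KL(P||U) = 1.00000 - 0.47999 = 0.52001 ≈ 0.5200 bits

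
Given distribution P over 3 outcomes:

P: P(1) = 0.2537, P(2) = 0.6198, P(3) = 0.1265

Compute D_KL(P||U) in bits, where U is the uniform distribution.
0.2779 bits

U(i) = 1/3 for all i

D_KL(P||U) = Σ P(x) log₂(P(x) / (1/3))
           = Σ P(x) log₂(P(x)) + log₂(3)
           = log₂(3) - H(P)

H(P) = -Σ P(x) log₂(P(x)):
  -P(1)·log₂(P(1)) = -(0.2537)·log₂(0.2537) = 0.50202
  -P(2)·log₂(P(2)) = -(0.6198)·log₂(0.6198) = 0.42774
  -P(3)·log₂(P(3)) = -(0.1265)·log₂(0.1265) = 0.37732
H(P) = 0.50202 + 0.42774 + 0.37732 = 1.30708 bits

log₂(3) = 1.58496 bits

D_KL(P||U) = 1.58496 - 1.30708 = 0.27788 ≈ 0.2779 bits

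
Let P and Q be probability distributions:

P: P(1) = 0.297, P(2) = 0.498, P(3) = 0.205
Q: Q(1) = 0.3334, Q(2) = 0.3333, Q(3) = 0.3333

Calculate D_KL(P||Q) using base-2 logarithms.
0.0952 bits

D_KL(P||Q) = Σ P(x) log₂(P(x)/Q(x))

Computing term by term:
  P(1)·log₂(P(1)/Q(1)) = 0.297·log₂(0.297/0.3334) = -0.04954
  P(2)·log₂(P(2)/Q(2)) = 0.498·log₂(0.498/0.3333) = 0.28850
  P(3)·log₂(P(3)/Q(3)) = 0.205·log₂(0.205/0.3333) = -0.14375

D_KL(P||Q) = -0.04954 + 0.28850 - 0.14375 = 0.09521 ≈ 0.0952 bits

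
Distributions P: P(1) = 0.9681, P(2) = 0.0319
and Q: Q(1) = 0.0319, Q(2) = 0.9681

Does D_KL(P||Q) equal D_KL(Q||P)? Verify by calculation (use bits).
D_KL(P||Q) = 4.6094 bits, D_KL(Q||P) = 4.6094 bits. Yes — for this pair D_KL(P||Q) = D_KL(Q||P).

D_KL(P||Q) = Σ P(x) log₂(P(x)/Q(x))

Computing term by term:
  P(1)·log₂(P(1)/Q(1)) = 0.9681·log₂(0.9681/0.0319) = 4.76647
  P(2)·log₂(P(2)/Q(2)) = 0.0319·log₂(0.0319/0.9681) = -0.15706

D_KL(P||Q) = 4.76647 - 0.15706 = 4.60941 ≈ 4.6094 bits

D_KL(Q||P) = Σ Q(x) log₂(Q(x)/P(x))

Computing term by term:
  Q(1)·log₂(Q(1)/P(1)) = 0.0319·log₂(0.0319/0.9681) = -0.15706
  Q(2)·log₂(Q(2)/P(2)) = 0.9681·log₂(0.9681/0.0319) = 4.76647

D_KL(Q||P) = -0.15706 + 4.76647 = 4.60941 ≈ 4.6094 bits

These ARE equal here. Q is P with outcomes relabeled (Q(1) = P(2), Q(2) = P(1)) by a relabeling that is its own inverse, so the two sums contain exactly the same terms in a different order. This is a special case — KL divergence is not symmetric in general: D_KL(P||Q) ≠ D_KL(Q||P) for most P, Q.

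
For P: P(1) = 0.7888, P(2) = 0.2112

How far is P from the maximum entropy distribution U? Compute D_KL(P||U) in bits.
0.2562 bits

U(i) = 1/2 for all i

D_KL(P||U) = Σ P(x) log₂(P(x) / (1/2))
           = Σ P(x) log₂(P(x)) + log₂(2)
           = log₂(2) - H(P)

H(P) = -Σ P(x) log₂(P(x)):
  -P(1)·log₂(P(1)) = -(0.7888)·log₂(0.7888) = 0.26998
  -P(2)·log₂(P(2)) = -(0.2112)·log₂(0.2112) = 0.47379
H(P) = 0.26998 + 0.47379 = 0.74377 bits

log₂(2) = 1.00000 bits

D_KL(P||U) = 1.00000 - 0.74377 = 0.25623 ≈ 0.2562 bits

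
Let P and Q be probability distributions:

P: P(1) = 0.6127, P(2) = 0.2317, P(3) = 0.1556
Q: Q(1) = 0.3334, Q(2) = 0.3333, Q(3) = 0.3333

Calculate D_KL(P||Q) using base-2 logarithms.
0.2454 bits

D_KL(P||Q) = Σ P(x) log₂(P(x)/Q(x))

Computing term by term:
  P(1)·log₂(P(1)/Q(1)) = 0.6127·log₂(0.6127/0.3334) = 0.53791
  P(2)·log₂(P(2)/Q(2)) = 0.2317·log₂(0.2317/0.3333) = -0.12154
  P(3)·log₂(P(3)/Q(3)) = 0.1556·log₂(0.1556/0.3333) = -0.17100

D_KL(P||Q) = 0.53791 - 0.12154 - 0.17100 = 0.24537 ≈ 0.2454 bits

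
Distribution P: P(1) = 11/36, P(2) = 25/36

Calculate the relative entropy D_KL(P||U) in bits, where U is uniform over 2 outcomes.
0.1120 bits

U(i) = 1/2 for all i

D_KL(P||U) = Σ P(x) log₂(P(x) / (1/2))
           = Σ P(x) log₂(P(x)) + log₂(2)
           = log₂(2) - H(P)

H(P) = -Σ P(x) log₂(P(x)):
  -P(1)·log₂(P(1)) = -(11/36)·log₂(11/36) = 0.52265
  -P(2)·log₂(P(2)) = -(25/36)·log₂(25/36) = 0.36533
H(P) = 0.52265 + 0.36533 = 0.88798 bits

log₂(2) = 1.00000 bits

D_KL(P||U) = 1.00000 - 0.88798 = 0.11202 ≈ 0.1120 bits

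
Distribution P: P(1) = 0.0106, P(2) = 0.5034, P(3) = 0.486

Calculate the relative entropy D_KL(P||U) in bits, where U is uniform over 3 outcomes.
0.5110 bits

U(i) = 1/3 for all i

D_KL(P||U) = Σ P(x) log₂(P(x) / (1/3))
           = Σ P(x) log₂(P(x)) + log₂(3)
           = log₂(3) - H(P)

H(P) = -Σ P(x) log₂(P(x)):
  -P(1)·log₂(P(1)) = -(0.0106)·log₂(0.0106) = 0.06953
  -P(2)·log₂(P(2)) = -(0.5034)·log₂(0.5034) = 0.49848
  -P(3)·log₂(P(3)) = -(0.486)·log₂(0.486) = 0.50591
H(P) = 0.06953 + 0.49848 + 0.50591 = 1.07392 bits

log₂(3) = 1.58496 bits

D_KL(P||U) = 1.58496 - 1.07392 = 0.51104 ≈ 0.5110 bits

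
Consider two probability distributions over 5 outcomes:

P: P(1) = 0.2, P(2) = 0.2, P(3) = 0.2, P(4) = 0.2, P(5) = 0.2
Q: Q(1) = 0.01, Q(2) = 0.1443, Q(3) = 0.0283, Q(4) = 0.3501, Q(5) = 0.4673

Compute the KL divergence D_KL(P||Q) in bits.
1.1164 bits

D_KL(P||Q) = Σ P(x) log₂(P(x)/Q(x))

Computing term by term:
  P(1)·log₂(P(1)/Q(1)) = 0.2·log₂(0.2/0.01) = 0.86439
  P(2)·log₂(P(2)/Q(2)) = 0.2·log₂(0.2/0.1443) = 0.09419
  P(3)·log₂(P(3)/Q(3)) = 0.2·log₂(0.2/0.0283) = 0.56423
  P(4)·log₂(P(4)/Q(4)) = 0.2·log₂(0.2/0.3501) = -0.16155
  P(5)·log₂(P(5)/Q(5)) = 0.2·log₂(0.2/0.4673) = -0.24487

D_KL(P||Q) = 0.86439 + 0.09419 + 0.56423 - 0.16155 - 0.24487 = 1.11639 ≈ 1.1164 bits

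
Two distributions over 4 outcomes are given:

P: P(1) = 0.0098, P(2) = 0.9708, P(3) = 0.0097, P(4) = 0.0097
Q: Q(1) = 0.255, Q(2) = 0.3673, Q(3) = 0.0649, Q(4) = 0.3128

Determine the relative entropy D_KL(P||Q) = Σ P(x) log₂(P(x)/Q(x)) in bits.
1.2400 bits

D_KL(P||Q) = Σ P(x) log₂(P(x)/Q(x))

Computing term by term:
  P(1)·log₂(P(1)/Q(1)) = 0.0098·log₂(0.0098/0.255) = -0.04608
  P(2)·log₂(P(2)/Q(2)) = 0.9708·log₂(0.9708/0.3673) = 1.36127
  P(3)·log₂(P(3)/Q(3)) = 0.0097·log₂(0.0097/0.0649) = -0.02660
  P(4)·log₂(P(4)/Q(4)) = 0.0097·log₂(0.0097/0.3128) = -0.04861

D_KL(P||Q) = -0.04608 + 1.36127 - 0.02660 - 0.04861 = 1.23998 ≈ 1.2400 bits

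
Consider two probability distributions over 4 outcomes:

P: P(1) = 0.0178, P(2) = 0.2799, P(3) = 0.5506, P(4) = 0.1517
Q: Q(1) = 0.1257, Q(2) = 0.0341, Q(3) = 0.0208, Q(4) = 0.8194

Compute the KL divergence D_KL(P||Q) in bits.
3.0331 bits

D_KL(P||Q) = Σ P(x) log₂(P(x)/Q(x))

Computing term by term:
  P(1)·log₂(P(1)/Q(1)) = 0.0178·log₂(0.0178/0.1257) = -0.05020
  P(2)·log₂(P(2)/Q(2)) = 0.2799·log₂(0.2799/0.0341) = 0.85008
  P(3)·log₂(P(3)/Q(3)) = 0.5506·log₂(0.5506/0.0208) = 2.60233
  P(4)·log₂(P(4)/Q(4)) = 0.1517·log₂(0.1517/0.8194) = -0.36914

D_KL(P||Q) = -0.05020 + 0.85008 + 2.60233 - 0.36914 = 3.03307 ≈ 3.0331 bits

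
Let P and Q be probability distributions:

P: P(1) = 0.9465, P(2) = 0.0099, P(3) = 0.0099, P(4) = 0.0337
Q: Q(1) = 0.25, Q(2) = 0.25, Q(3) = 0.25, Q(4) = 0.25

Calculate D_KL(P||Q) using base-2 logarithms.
1.6283 bits

D_KL(P||Q) = Σ P(x) log₂(P(x)/Q(x))

Computing term by term:
  P(1)·log₂(P(1)/Q(1)) = 0.9465·log₂(0.9465/0.25) = 1.81792
  P(2)·log₂(P(2)/Q(2)) = 0.0099·log₂(0.0099/0.25) = -0.04612
  P(3)·log₂(P(3)/Q(3)) = 0.0099·log₂(0.0099/0.25) = -0.04612
  P(4)·log₂(P(4)/Q(4)) = 0.0337·log₂(0.0337/0.25) = -0.09743

D_KL(P||Q) = 1.81792 - 0.04612 - 0.04612 - 0.09743 = 1.62825 ≈ 1.6283 bits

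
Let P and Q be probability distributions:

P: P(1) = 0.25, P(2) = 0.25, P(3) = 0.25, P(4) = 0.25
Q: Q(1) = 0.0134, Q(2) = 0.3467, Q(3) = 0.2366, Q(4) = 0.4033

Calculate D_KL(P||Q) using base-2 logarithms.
0.7849 bits

D_KL(P||Q) = Σ P(x) log₂(P(x)/Q(x))

Computing term by term:
  P(1)·log₂(P(1)/Q(1)) = 0.25·log₂(0.25/0.0134) = 1.05541
  P(2)·log₂(P(2)/Q(2)) = 0.25·log₂(0.25/0.3467) = -0.11794
  P(3)·log₂(P(3)/Q(3)) = 0.25·log₂(0.25/0.2366) = 0.01987
  P(4)·log₂(P(4)/Q(4)) = 0.25·log₂(0.25/0.4033) = -0.17248

D_KL(P||Q) = 1.05541 - 0.11794 + 0.01987 - 0.17248 = 0.78486 ≈ 0.7849 bits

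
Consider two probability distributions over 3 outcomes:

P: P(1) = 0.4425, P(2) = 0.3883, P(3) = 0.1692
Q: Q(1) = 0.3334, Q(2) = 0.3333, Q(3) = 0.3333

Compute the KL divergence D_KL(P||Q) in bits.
0.1008 bits

D_KL(P||Q) = Σ P(x) log₂(P(x)/Q(x))

Computing term by term:
  P(1)·log₂(P(1)/Q(1)) = 0.4425·log₂(0.4425/0.3334) = 0.18073
  P(2)·log₂(P(2)/Q(2)) = 0.3883·log₂(0.3883/0.3333) = 0.08556
  P(3)·log₂(P(3)/Q(3)) = 0.1692·log₂(0.1692/0.3333) = -0.16549

D_KL(P||Q) = 0.18073 + 0.08556 - 0.16549 = 0.10080 ≈ 0.1008 bits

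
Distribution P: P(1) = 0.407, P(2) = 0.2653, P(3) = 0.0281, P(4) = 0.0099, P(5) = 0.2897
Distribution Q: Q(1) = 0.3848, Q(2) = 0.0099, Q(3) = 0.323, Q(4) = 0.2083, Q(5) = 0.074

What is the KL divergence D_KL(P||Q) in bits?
1.7194 bits

D_KL(P||Q) = Σ P(x) log₂(P(x)/Q(x))

Computing term by term:
  P(1)·log₂(P(1)/Q(1)) = 0.407·log₂(0.407/0.3848) = 0.03293
  P(2)·log₂(P(2)/Q(2)) = 0.2653·log₂(0.2653/0.0099) = 1.25860
  P(3)·log₂(P(3)/Q(3)) = 0.0281·log₂(0.0281/0.323) = -0.09899
  P(4)·log₂(P(4)/Q(4)) = 0.0099·log₂(0.0099/0.2083) = -0.04351
  P(5)·log₂(P(5)/Q(5)) = 0.2897·log₂(0.2897/0.074) = 0.57041

D_KL(P||Q) = 0.03293 + 1.25860 - 0.09899 - 0.04351 + 0.57041 = 1.71944 ≈ 1.7194 bits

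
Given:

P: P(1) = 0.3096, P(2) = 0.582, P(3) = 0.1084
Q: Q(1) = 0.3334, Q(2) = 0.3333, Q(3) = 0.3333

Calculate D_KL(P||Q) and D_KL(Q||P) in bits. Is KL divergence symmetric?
D_KL(P||Q) = 0.2593 bits, D_KL(Q||P) = 0.3077 bits. No, KL divergence is not symmetric.

D_KL(P||Q) = Σ P(x) log₂(P(x)/Q(x))

Computing term by term:
  P(1)·log₂(P(1)/Q(1)) = 0.3096·log₂(0.3096/0.3334) = -0.03308
  P(2)·log₂(P(2)/Q(2)) = 0.582·log₂(0.582/0.3333) = 0.46804
  P(3)·log₂(P(3)/Q(3)) = 0.1084·log₂(0.1084/0.3333) = -0.17566

D_KL(P||Q) = -0.03308 + 0.46804 - 0.17566 = 0.25930 ≈ 0.2593 bits

D_KL(Q||P) = Σ Q(x) log₂(Q(x)/P(x))

Computing term by term:
  Q(1)·log₂(Q(1)/P(1)) = 0.3334·log₂(0.3334/0.3096) = 0.03562
  Q(2)·log₂(Q(2)/P(2)) = 0.3333·log₂(0.3333/0.582) = -0.26804
  Q(3)·log₂(Q(3)/P(3)) = 0.3333·log₂(0.3333/0.1084) = 0.54010

D_KL(Q||P) = 0.03562 - 0.26804 + 0.54010 = 0.30768 ≈ 0.3077 bits

These are NOT equal (difference: 0.0484 bits). KL divergence is asymmetric: D_KL(P||Q) ≠ D_KL(Q||P) in general.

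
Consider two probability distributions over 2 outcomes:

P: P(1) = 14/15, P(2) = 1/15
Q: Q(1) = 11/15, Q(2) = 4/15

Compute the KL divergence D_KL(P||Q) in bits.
0.1914 bits

D_KL(P||Q) = Σ P(x) log₂(P(x)/Q(x))

Computing term by term:
  P(1)·log₂(P(1)/Q(1)) = (14/15)·log₂((14/15)/(11/15)) = 0.32473
  P(2)·log₂(P(2)/Q(2)) = (1/15)·log₂((1/15)/(4/15)) = -0.13333

D_KL(P||Q) = 0.32473 - 0.13333 = 0.19140 ≈ 0.1914 bits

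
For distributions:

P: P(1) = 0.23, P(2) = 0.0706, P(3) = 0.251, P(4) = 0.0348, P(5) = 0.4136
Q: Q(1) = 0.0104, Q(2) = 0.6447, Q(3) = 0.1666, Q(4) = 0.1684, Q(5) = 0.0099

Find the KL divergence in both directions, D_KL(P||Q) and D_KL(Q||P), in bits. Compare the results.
D_KL(P||Q) = 3.0985 bits, D_KL(Q||P) = 2.2420 bits. D_KL(P||Q) is larger than D_KL(Q||P) by 0.8565 bits; the two directions differ.

D_KL(P||Q) = Σ P(x) log₂(P(x)/Q(x))

Computing term by term:
  P(1)·log₂(P(1)/Q(1)) = 0.23·log₂(0.23/0.0104) = 1.02741
  P(2)·log₂(P(2)/Q(2)) = 0.0706·log₂(0.0706/0.6447) = -0.22528
  P(3)·log₂(P(3)/Q(3)) = 0.251·log₂(0.251/0.1666) = 0.14842
  P(4)·log₂(P(4)/Q(4)) = 0.0348·log₂(0.0348/0.1684) = -0.07916
  P(5)·log₂(P(5)/Q(5)) = 0.4136·log₂(0.4136/0.0099) = 2.22710

D_KL(P||Q) = 1.02741 - 0.22528 + 0.14842 - 0.07916 + 2.22710 = 3.09849 ≈ 3.0985 bits

D_KL(Q||P) = Σ Q(x) log₂(Q(x)/P(x))

Computing term by term:
  Q(1)·log₂(Q(1)/P(1)) = 0.0104·log₂(0.0104/0.23) = -0.04646
  Q(2)·log₂(Q(2)/P(2)) = 0.6447·log₂(0.6447/0.0706) = 2.05717
  Q(3)·log₂(Q(3)/P(3)) = 0.1666·log₂(0.1666/0.251) = -0.09851
  Q(4)·log₂(Q(4)/P(4)) = 0.1684·log₂(0.1684/0.0348) = 0.38307
  Q(5)·log₂(Q(5)/P(5)) = 0.0099·log₂(0.0099/0.4136) = -0.05331

D_KL(Q||P) = -0.04646 + 2.05717 - 0.09851 + 0.38307 - 0.05331 = 2.24196 ≈ 2.2420 bits

These are NOT equal (difference: 0.8565 bits). KL divergence is asymmetric: D_KL(P||Q) ≠ D_KL(Q||P) in general.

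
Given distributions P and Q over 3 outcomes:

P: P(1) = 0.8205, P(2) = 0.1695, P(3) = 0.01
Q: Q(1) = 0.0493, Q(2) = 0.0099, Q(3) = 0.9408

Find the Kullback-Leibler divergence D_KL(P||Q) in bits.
3.9576 bits

D_KL(P||Q) = Σ P(x) log₂(P(x)/Q(x))

Computing term by term:
  P(1)·log₂(P(1)/Q(1)) = 0.8205·log₂(0.8205/0.0493) = 3.32864
  P(2)·log₂(P(2)/Q(2)) = 0.1695·log₂(0.1695/0.0099) = 0.69456
  P(3)·log₂(P(3)/Q(3)) = 0.01·log₂(0.01/0.9408) = -0.06556

D_KL(P||Q) = 3.32864 + 0.69456 - 0.06556 = 3.95764 ≈ 3.9576 bits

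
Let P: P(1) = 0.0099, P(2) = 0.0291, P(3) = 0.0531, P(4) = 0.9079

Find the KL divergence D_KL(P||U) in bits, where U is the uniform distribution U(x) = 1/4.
1.4341 bits

U(i) = 1/4 for all i

D_KL(P||U) = Σ P(x) log₂(P(x) / (1/4))
           = Σ P(x) log₂(P(x)) + log₂(4)
           = log₂(4) - H(P)

H(P) = -Σ P(x) log₂(P(x)):
  -P(1)·log₂(P(1)) = -(0.0099)·log₂(0.0099) = 0.06592
  -P(2)·log₂(P(2)) = -(0.0291)·log₂(0.0291) = 0.14849
  -P(3)·log₂(P(3)) = -(0.0531)·log₂(0.0531) = 0.22489
  -P(4)·log₂(P(4)) = -(0.9079)·log₂(0.9079) = 0.12656
H(P) = 0.06592 + 0.14849 + 0.22489 + 0.12656 = 0.56586 bits

log₂(4) = 2.00000 bits

D_KL(P||U) = 2.00000 - 0.56586 = 1.43414 ≈ 1.4341 bits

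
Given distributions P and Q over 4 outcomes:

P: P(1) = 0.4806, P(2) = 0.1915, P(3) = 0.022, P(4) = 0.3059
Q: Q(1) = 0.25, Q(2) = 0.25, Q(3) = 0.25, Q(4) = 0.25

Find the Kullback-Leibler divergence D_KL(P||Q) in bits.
0.3914 bits

D_KL(P||Q) = Σ P(x) log₂(P(x)/Q(x))

Computing term by term:
  P(1)·log₂(P(1)/Q(1)) = 0.4806·log₂(0.4806/0.25) = 0.45316
  P(2)·log₂(P(2)/Q(2)) = 0.1915·log₂(0.1915/0.25) = -0.07365
  P(3)·log₂(P(3)/Q(3)) = 0.022·log₂(0.022/0.25) = -0.07714
  P(4)·log₂(P(4)/Q(4)) = 0.3059·log₂(0.3059/0.25) = 0.08906

D_KL(P||Q) = 0.45316 - 0.07365 - 0.07714 + 0.08906 = 0.39143 ≈ 0.3914 bits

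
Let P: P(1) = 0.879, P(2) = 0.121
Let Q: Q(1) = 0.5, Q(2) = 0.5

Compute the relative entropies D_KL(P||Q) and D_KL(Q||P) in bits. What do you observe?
D_KL(P||Q) = 0.4678 bits, D_KL(Q||P) = 0.6165 bits. The two directions give different values (D_KL(Q||P) exceeds D_KL(P||Q) by 0.1487 bits): KL divergence is asymmetric.

D_KL(P||Q) = Σ P(x) log₂(P(x)/Q(x))

Computing term by term:
  P(1)·log₂(P(1)/Q(1)) = 0.879·log₂(0.879/0.5) = 0.71545
  P(2)·log₂(P(2)/Q(2)) = 0.121·log₂(0.121/0.5) = -0.24768

D_KL(P||Q) = 0.71545 - 0.24768 = 0.46777 ≈ 0.4678 bits

D_KL(Q||P) = Σ Q(x) log₂(Q(x)/P(x))

Computing term by term:
  Q(1)·log₂(Q(1)/P(1)) = 0.5·log₂(0.5/0.879) = -0.40697
  Q(2)·log₂(Q(2)/P(2)) = 0.5·log₂(0.5/0.121) = 1.02346

D_KL(Q||P) = -0.40697 + 1.02346 = 0.61649 ≈ 0.6165 bits

These are NOT equal (difference: 0.1487 bits). KL divergence is asymmetric: D_KL(P||Q) ≠ D_KL(Q||P) in general.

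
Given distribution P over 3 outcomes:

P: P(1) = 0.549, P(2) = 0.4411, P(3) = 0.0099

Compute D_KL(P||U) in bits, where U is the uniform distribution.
0.5232 bits

U(i) = 1/3 for all i

D_KL(P||U) = Σ P(x) log₂(P(x) / (1/3))
           = Σ P(x) log₂(P(x)) + log₂(3)
           = log₂(3) - H(P)

H(P) = -Σ P(x) log₂(P(x)):
  -P(1)·log₂(P(1)) = -(0.549)·log₂(0.549) = 0.47495
  -P(2)·log₂(P(2)) = -(0.4411)·log₂(0.4411) = 0.52086
  -P(3)·log₂(P(3)) = -(0.0099)·log₂(0.0099) = 0.06592
H(P) = 0.47495 + 0.52086 + 0.06592 = 1.06173 bits

log₂(3) = 1.58496 bits

D_KL(P||U) = 1.58496 - 1.06173 = 0.52323 ≈ 0.5232 bits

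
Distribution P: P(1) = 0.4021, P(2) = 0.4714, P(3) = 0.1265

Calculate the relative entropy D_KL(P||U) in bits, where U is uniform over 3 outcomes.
0.1677 bits

U(i) = 1/3 for all i

D_KL(P||U) = Σ P(x) log₂(P(x) / (1/3))
           = Σ P(x) log₂(P(x)) + log₂(3)
           = log₂(3) - H(P)

H(P) = -Σ P(x) log₂(P(x)):
  -P(1)·log₂(P(1)) = -(0.4021)·log₂(0.4021) = 0.52851
  -P(2)·log₂(P(2)) = -(0.4714)·log₂(0.4714) = 0.51146
  -P(3)·log₂(P(3)) = -(0.1265)·log₂(0.1265) = 0.37732
H(P) = 0.52851 + 0.51146 + 0.37732 = 1.41729 bits

log₂(3) = 1.58496 bits

D_KL(P||U) = 1.58496 - 1.41729 = 0.16767 ≈ 0.1677 bits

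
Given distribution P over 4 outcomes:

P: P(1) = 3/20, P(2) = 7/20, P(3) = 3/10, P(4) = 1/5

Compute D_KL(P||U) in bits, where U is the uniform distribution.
0.0739 bits

U(i) = 1/4 for all i

D_KL(P||U) = Σ P(x) log₂(P(x) / (1/4))
           = Σ P(x) log₂(P(x)) + log₂(4)
           = log₂(4) - H(P)

H(P) = -Σ P(x) log₂(P(x)):
  -P(1)·log₂(P(1)) = -(3/20)·log₂(3/20) = 0.41054
  -P(2)·log₂(P(2)) = -(7/20)·log₂(7/20) = 0.53010
  -P(3)·log₂(P(3)) = -(3/10)·log₂(3/10) = 0.52109
  -P(4)·log₂(P(4)) = -(1/5)·log₂(1/5) = 0.46439
H(P) = 0.41054 + 0.53010 + 0.52109 + 0.46439 = 1.92612 bits

log₂(4) = 2.00000 bits

D_KL(P||U) = 2.00000 - 1.92612 = 0.07388 ≈ 0.0739 bits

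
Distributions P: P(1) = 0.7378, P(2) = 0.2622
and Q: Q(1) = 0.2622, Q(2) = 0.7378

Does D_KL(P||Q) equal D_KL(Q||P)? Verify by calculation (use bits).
D_KL(P||Q) = 0.7099 bits, D_KL(Q||P) = 0.7099 bits. Yes — for this pair D_KL(P||Q) = D_KL(Q||P).

D_KL(P||Q) = Σ P(x) log₂(P(x)/Q(x))

Computing term by term:
  P(1)·log₂(P(1)/Q(1)) = 0.7378·log₂(0.7378/0.2622) = 1.10121
  P(2)·log₂(P(2)/Q(2)) = 0.2622·log₂(0.2622/0.7378) = -0.39135

D_KL(P||Q) = 1.10121 - 0.39135 = 0.70986 ≈ 0.7099 bits

D_KL(Q||P) = Σ Q(x) log₂(Q(x)/P(x))

Computing term by term:
  Q(1)·log₂(Q(1)/P(1)) = 0.2622·log₂(0.2622/0.7378) = -0.39135
  Q(2)·log₂(Q(2)/P(2)) = 0.7378·log₂(0.7378/0.2622) = 1.10121

D_KL(Q||P) = -0.39135 + 1.10121 = 0.70986 ≈ 0.7099 bits

These ARE equal here. Q is P with outcomes relabeled (Q(1) = P(2), Q(2) = P(1)) by a relabeling that is its own inverse, so the two sums contain exactly the same terms in a different order. This is a special case — KL divergence is not symmetric in general: D_KL(P||Q) ≠ D_KL(Q||P) for most P, Q.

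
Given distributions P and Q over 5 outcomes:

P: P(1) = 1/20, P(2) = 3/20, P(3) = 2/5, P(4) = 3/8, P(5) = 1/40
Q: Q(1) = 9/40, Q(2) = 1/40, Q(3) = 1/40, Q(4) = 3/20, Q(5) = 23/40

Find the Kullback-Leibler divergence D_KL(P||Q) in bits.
2.2619 bits

D_KL(P||Q) = Σ P(x) log₂(P(x)/Q(x))

Computing term by term:
  P(1)·log₂(P(1)/Q(1)) = (1/20)·log₂((1/20)/(9/40)) = -0.10850
  P(2)·log₂(P(2)/Q(2)) = (3/20)·log₂((3/20)/(1/40)) = 0.38774
  P(3)·log₂(P(3)/Q(3)) = (2/5)·log₂((2/5)/(1/40)) = 1.60000
  P(4)·log₂(P(4)/Q(4)) = (3/8)·log₂((3/8)/(3/20)) = 0.49572
  P(5)·log₂(P(5)/Q(5)) = (1/40)·log₂((1/40)/(23/40)) = -0.11309

D_KL(P||Q) = -0.10850 + 0.38774 + 1.60000 + 0.49572 - 0.11309 = 2.26187 ≈ 2.2619 bits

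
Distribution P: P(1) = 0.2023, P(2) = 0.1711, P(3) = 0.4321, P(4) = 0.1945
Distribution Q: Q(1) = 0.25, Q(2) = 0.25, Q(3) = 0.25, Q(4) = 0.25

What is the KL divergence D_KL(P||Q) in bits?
0.1153 bits

D_KL(P||Q) = Σ P(x) log₂(P(x)/Q(x))

Computing term by term:
  P(1)·log₂(P(1)/Q(1)) = 0.2023·log₂(0.2023/0.25) = -0.06179
  P(2)·log₂(P(2)/Q(2)) = 0.1711·log₂(0.1711/0.25) = -0.09361
  P(3)·log₂(P(3)/Q(3)) = 0.4321·log₂(0.4321/0.25) = 0.34112
  P(4)·log₂(P(4)/Q(4)) = 0.1945·log₂(0.1945/0.25) = -0.07044

D_KL(P||Q) = -0.06179 - 0.09361 + 0.34112 - 0.07044 = 0.11528 ≈ 0.1153 bits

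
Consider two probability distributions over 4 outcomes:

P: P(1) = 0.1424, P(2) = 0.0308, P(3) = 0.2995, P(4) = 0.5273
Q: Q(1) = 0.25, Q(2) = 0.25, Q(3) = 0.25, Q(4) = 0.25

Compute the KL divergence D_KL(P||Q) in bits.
0.4371 bits

D_KL(P||Q) = Σ P(x) log₂(P(x)/Q(x))

Computing term by term:
  P(1)·log₂(P(1)/Q(1)) = 0.1424·log₂(0.1424/0.25) = -0.11563
  P(2)·log₂(P(2)/Q(2)) = 0.0308·log₂(0.0308/0.25) = -0.09304
  P(3)·log₂(P(3)/Q(3)) = 0.2995·log₂(0.2995/0.25) = 0.07806
  P(4)·log₂(P(4)/Q(4)) = 0.5273·log₂(0.5273/0.25) = 0.56774

D_KL(P||Q) = -0.11563 - 0.09304 + 0.07806 + 0.56774 = 0.43713 ≈ 0.4371 bits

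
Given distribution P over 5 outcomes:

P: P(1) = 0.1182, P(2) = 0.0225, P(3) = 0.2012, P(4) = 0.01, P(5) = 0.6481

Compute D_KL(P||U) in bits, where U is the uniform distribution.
0.8972 bits

U(i) = 1/5 for all i

D_KL(P||U) = Σ P(x) log₂(P(x) / (1/5))
           = Σ P(x) log₂(P(x)) + log₂(5)
           = log₂(5) - H(P)

H(P) = -Σ P(x) log₂(P(x)):
  -P(1)·log₂(P(1)) = -(0.1182)·log₂(0.1182) = 0.36414
  -P(2)·log₂(P(2)) = -(0.0225)·log₂(0.0225) = 0.12316
  -P(3)·log₂(P(3)) = -(0.2012)·log₂(0.2012) = 0.46544
  -P(4)·log₂(P(4)) = -(0.01)·log₂(0.01) = 0.06644
  -P(5)·log₂(P(5)) = -(0.6481)·log₂(0.6481) = 0.40552
H(P) = 0.36414 + 0.12316 + 0.46544 + 0.06644 + 0.40552 = 1.42470 bits

log₂(5) = 2.32193 bits

D_KL(P||U) = 2.32193 - 1.42470 = 0.89723 ≈ 0.8972 bits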